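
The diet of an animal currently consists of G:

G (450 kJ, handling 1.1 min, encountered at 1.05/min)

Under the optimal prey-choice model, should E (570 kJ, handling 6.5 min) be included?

No

Intake rate on the current diet: R = (1.05×450) / (1 + 1.05×1.1) = 472.5/2.155 = 219.3 kJ/min.
Profitability of E: 570/6.5 = 87.69 kJ/min.
87.69 < 219.3, so adding E would lower the average — exclude it.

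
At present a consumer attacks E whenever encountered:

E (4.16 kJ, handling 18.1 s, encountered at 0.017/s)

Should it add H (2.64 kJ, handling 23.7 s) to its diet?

Intake rate on the current diet: R = (0.017×4.16) / (1 + 0.017×18.1) = 0.07072/1.308 = 0.05408 kJ/s.
Profitability of H: 2.64/23.7 = 0.1114 kJ/s.
Since 0.1114 > R, including H increases the long-run rate.

Yes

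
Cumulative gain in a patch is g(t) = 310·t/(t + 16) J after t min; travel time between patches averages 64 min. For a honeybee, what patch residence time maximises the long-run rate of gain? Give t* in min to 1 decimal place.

Optimal t* satisfies g'(t*) = g(t*)/(T + t*).
g'(t) = 310·16/(t + 16)². Setting 310·16/(t+16)² = 310t/[(t+16)(64+t)] gives 16(64+t) = t(t+16), so t² = 16×64 = 1024.
t* = √1024 = 32 min.

32.0 min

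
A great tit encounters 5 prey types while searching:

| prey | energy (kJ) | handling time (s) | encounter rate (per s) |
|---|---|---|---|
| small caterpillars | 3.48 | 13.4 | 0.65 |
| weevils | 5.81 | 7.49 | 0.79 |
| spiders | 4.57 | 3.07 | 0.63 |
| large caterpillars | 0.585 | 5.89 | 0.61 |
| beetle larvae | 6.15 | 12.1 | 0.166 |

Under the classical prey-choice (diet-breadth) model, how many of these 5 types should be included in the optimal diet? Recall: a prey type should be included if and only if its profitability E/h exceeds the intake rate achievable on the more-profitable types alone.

Rank by E/h (kJ/s): spiders 1.49, weevils 0.776, beetle larvae 0.508, small caterpillars 0.26, large caterpillars 0.0993. Include each in turn until the next type's E/h falls below the running intake rate.
Rate on top 1: 0.9813. weevils: 0.776 < 0.9813 → exclude; stop.
Optimal diet: spiders — 1 of 5 types.

1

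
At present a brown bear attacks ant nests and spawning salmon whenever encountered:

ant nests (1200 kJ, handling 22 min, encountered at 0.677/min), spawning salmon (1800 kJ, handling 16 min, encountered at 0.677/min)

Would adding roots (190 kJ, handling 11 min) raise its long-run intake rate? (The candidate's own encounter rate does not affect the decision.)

On ant nests and spawning salmon alone, R = ΣλE/(1+Σλh) = 2031/26.73 = 75.99 kJ/min.
roots: E/h = 190/11 = 17.27 kJ/min.
17.27 < 75.99, so adding roots would lower the average — exclude it.

No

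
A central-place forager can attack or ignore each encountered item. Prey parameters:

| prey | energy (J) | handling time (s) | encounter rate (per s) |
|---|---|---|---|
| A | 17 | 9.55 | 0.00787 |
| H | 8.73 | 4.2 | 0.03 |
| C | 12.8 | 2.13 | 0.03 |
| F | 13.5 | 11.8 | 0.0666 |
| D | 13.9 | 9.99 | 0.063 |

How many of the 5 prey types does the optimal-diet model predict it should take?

E/h in descending order: C 6.01, H 2.08, A 1.78, D 1.39, F 1.14 J/s. The optimal diet is the largest prefix of this list for which every included type satisfies E_i/h_i > R on the types above it.
Rate on top 1: 0.3609. H: 2.08 > 0.3609 → include.
Rate on top 2: 0.5428. A: 1.78 > 0.5428 → include.
Rate on top 3: 0.6163. D: 1.39 > 0.6163 → include.
Rate on top 4: 0.8738. F: 1.14 > 0.8738 → include.
Optimal diet: C, H, A, D, F — 5 of 5 types.

5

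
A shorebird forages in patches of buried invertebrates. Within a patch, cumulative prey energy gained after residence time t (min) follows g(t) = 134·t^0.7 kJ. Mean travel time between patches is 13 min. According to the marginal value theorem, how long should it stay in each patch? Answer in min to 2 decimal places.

30.33 min

Maximise g(t)/(T+t): set derivative to zero → g'(t)(T+t) = g(t).
g'(t) = 0.7·134·t^-0.3. Setting 0.7·134·t^-0.3 = 134·t^0.7/(13+t) gives 0.7(13+t) = t, so 0.30·t = 0.7×13.
t* = 0.7×13/0.30 = 30.33 min.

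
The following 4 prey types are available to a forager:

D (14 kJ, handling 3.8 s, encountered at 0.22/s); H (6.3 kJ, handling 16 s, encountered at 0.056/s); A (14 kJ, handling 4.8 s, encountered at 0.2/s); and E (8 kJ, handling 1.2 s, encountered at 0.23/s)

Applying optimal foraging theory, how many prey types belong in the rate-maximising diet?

3

Profitabilities (E/h, kJ/s): E 6.67, D 3.68, A 2.92, H 0.394. Add prey in this order while the next type's profitability exceeds the intake rate on those already taken.
Rate on top 1: 1.442. D: 3.68 > 1.442 → include.
Rate on top 2: 2.33. A: 2.92 > 2.33 → include.
Rate on top 3: 2.513. H: 0.394 < 2.513 → exclude; stop.
Optimal diet: E, D, A — 3 of 4 types.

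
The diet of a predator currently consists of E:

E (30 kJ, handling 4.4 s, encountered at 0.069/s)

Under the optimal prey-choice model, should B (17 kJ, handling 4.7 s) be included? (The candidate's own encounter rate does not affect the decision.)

Yes

Current rate: (0.069×30)/(1 + 0.069×4.4) = 1.588 kJ/s.
B: E/h = 17/4.7 = 3.617 kJ/s.
Since 3.617 > R, including B increases the long-run rate.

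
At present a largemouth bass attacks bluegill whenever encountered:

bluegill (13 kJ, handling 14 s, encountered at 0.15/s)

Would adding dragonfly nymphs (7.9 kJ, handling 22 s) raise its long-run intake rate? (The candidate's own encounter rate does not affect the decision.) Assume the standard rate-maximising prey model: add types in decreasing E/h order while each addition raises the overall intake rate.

No

Current rate: (0.15×13)/(1 + 0.15×14) = 0.629 kJ/s.
Profitability of dragonfly nymphs: 7.9/22 = 0.3591 kJ/s.
Since 0.3591 < R, time spent handling dragonfly nymphs is better spent searching.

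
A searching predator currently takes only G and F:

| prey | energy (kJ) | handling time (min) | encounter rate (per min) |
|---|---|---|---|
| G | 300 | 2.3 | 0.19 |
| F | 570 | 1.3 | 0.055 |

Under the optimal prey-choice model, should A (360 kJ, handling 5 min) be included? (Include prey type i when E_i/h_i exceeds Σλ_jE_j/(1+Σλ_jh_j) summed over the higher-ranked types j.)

Yes

Current rate: (0.19×300 + 0.055×570)/(1 + 0.19×2.3 + 0.055×1.3) = 58.57 kJ/min.
Profitability of A: 360/5 = 72 kJ/min.
Since 72 > R, including A increases the long-run rate.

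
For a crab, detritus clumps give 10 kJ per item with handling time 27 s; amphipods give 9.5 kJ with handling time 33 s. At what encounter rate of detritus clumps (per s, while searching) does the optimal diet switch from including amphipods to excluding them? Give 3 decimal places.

At the threshold, the rate on detritus clumps alone equals the profitability of amphipods: λ·10/(1 + λ·27) = 9.5/33 = 0.2879.
Rearranging, λ(10 − 0.2879×27) = 0.2879, so λ = 0.2879/2.227 = 0.1293 per s.

0.129 per s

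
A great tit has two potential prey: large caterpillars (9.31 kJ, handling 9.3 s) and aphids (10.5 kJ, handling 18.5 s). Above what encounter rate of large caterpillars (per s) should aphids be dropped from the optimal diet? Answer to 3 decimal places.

0.141 per s

The zero-one rule: include aphids iff E₂/h₂ > λE₁/(1+λh₁). Equality gives the switch point.
λE₁h₂ = E₂ + λE₂h₁ ⇒ λ = E₂/(E₁h₂ − E₂h₁) = 10.5/(172.2 − 97.65) = 0.1408 per s.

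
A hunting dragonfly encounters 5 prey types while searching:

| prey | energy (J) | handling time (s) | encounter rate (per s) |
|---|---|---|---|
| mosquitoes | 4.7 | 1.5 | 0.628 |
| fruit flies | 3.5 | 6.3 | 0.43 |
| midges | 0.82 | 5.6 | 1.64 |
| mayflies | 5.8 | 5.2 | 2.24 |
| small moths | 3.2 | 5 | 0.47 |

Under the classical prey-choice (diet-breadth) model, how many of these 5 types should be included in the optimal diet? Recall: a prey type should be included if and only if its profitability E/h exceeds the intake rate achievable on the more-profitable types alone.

E/h in descending order: mosquitoes 3.13, mayflies 1.12, small moths 0.64, fruit flies 0.556, midges 0.146 J/s. The optimal diet is the largest prefix of this list for which every included type satisfies E_i/h_i > R on the types above it.
Rate on top 1: 1.52. mayflies: 1.12 < 1.52 → exclude; stop.
Optimal diet: mosquitoes — 1 of 5 types.

1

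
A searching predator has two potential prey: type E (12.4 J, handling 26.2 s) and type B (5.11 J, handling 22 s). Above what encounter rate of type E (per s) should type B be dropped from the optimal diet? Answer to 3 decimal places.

0.037 per s

At the threshold, the rate on type E alone equals the profitability of type B: λ·12.4/(1 + λ·26.2) = 5.11/22 = 0.2323.
Rearranging, λ(12.4 − 0.2323×26.2) = 0.2323, so λ = 0.2323/6.314 = 0.03678 per s.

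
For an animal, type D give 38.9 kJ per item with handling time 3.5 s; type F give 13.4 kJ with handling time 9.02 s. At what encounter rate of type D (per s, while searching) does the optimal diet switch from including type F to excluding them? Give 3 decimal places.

The zero-one rule: include type F iff E₂/h₂ > λE₁/(1+λh₁). Equality gives the switch point.
λE₁h₂ = E₂ + λE₂h₁ ⇒ λ = E₂/(E₁h₂ − E₂h₁) = 13.4/(350.9 − 46.9) = 0.04408 per s.

0.044 per s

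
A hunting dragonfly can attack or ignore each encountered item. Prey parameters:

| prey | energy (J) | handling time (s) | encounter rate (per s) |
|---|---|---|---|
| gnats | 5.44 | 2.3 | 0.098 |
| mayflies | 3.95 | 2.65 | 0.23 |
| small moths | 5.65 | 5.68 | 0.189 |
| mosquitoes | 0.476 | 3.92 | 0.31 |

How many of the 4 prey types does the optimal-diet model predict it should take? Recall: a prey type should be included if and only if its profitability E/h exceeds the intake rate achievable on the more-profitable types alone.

Rank by E/h (J/s): gnats 2.37, mayflies 1.49, small moths 0.995, mosquitoes 0.121. Include each in turn until the next type's E/h falls below the running intake rate.
Rate on top 1: 0.4351. mayflies: 1.49 > 0.4351 → include.
Rate on top 2: 0.7857. small moths: 0.995 > 0.7857 → include.
Rate on top 3: 0.8628. mosquitoes: 0.121 < 0.8628 → exclude; stop.
Optimal diet: gnats, mayflies, small moths — 3 of 4 types.

3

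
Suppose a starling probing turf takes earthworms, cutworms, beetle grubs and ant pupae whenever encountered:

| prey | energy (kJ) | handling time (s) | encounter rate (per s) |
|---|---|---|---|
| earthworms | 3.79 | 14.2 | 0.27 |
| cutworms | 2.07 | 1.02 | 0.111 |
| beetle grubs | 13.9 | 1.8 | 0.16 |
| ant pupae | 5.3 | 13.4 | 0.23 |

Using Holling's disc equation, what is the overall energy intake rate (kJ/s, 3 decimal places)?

0.565 kJ/s

R = (0.27×3.79 + 0.111×2.07 + 0.16×13.9 + 0.23×5.3) / (1 + 0.27×14.2 + 0.111×1.02 + 0.16×1.8 + 0.23×13.4) = 4.696/8.317 = 0.5646 kJ/s.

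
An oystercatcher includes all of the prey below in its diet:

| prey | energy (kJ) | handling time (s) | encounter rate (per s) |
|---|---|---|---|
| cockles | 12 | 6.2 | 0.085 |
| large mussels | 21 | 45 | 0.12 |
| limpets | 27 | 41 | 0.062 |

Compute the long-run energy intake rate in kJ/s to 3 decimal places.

0.551 kJ/s

Energy encountered per unit search time: 0.085×12 + 0.12×21 + 0.062×27 = 5.214 kJ/s.
Handling time per unit search time: 0.085×6.2 + 0.12×45 + 0.062×41 = 8.469.
Rate = 5.214/(1 + 8.469) = 0.5506 kJ/s.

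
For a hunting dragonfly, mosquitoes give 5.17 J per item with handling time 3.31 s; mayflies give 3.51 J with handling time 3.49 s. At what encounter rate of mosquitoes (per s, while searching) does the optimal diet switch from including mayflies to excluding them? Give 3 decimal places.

0.546 per s

At the threshold, the rate on mosquitoes alone equals the profitability of mayflies: λ·5.17/(1 + λ·3.31) = 3.51/3.49 = 1.006.
Rearranging, λ(5.17 − 1.006×3.31) = 1.006, so λ = 1.006/1.841 = 0.5463 per s.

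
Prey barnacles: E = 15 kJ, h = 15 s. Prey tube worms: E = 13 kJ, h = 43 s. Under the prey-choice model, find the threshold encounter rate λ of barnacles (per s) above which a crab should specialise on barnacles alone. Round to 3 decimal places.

0.029 per s

At the threshold, the rate on barnacles alone equals the profitability of tube worms: λ·15/(1 + λ·15) = 13/43 = 0.3023.
Rearranging, λ(15 − 0.3023×15) = 0.3023, so λ = 0.3023/10.47 = 0.02889 per s.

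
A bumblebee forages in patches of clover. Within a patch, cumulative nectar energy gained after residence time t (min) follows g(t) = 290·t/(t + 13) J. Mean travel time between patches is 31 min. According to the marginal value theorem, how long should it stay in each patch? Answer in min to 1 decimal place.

20.1 min

Maximise g(t)/(T+t): set derivative to zero → g'(t)(T+t) = g(t).
g'(t) = 290·13/(t + 13)². Setting 290·13/(t+13)² = 290t/[(t+13)(31+t)] gives 13(31+t) = t(t+13), so t² = 13×31 = 403.
t* = √403 = 20.07 min.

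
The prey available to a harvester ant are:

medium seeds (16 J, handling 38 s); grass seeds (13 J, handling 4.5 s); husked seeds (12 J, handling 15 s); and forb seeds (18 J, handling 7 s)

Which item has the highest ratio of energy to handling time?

In descending order of E/h:
grass seeds: 13/4.5 = 2.89 J/s
forb seeds: 18/7 = 2.57 J/s
husked seeds: 12/15 = 0.8 J/s
medium seeds: 16/38 = 0.421 J/s

grass seeds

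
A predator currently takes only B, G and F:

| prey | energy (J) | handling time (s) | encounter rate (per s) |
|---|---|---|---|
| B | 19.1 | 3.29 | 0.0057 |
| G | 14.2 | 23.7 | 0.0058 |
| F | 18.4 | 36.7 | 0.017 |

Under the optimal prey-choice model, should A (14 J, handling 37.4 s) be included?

Yes

Intake rate on the current diet: R = (0.0057×19.1 + 0.0058×14.2 + 0.017×18.4) / (1 + 0.0057×3.29 + 0.0058×23.7 + 0.017×36.7) = 0.504/1.78 = 0.2831 J/s.
A: E/h = 14/37.4 = 0.3743 J/s.
0.3743 > 0.2831, so adding A raises the average — include it.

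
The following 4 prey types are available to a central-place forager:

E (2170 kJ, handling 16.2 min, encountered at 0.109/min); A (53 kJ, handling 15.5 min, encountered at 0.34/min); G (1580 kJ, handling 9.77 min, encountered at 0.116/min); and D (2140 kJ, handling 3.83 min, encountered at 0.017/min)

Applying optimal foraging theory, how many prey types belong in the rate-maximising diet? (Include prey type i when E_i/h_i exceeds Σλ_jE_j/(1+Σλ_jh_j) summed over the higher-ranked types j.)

Profitabilities (E/h, kJ/min): D 559, G 162, E 134, A 3.42. Add prey in this order while the next type's profitability exceeds the intake rate on those already taken.
Rate on top 1: 34.16. G: 162 > 34.16 → include.
Rate on top 2: 99.92. E: 134 > 99.92 → include.
Rate on top 3: 115.1. A: 3.42 < 115.1 → exclude; stop.
Optimal diet: D, G, E — 3 of 4 types.

3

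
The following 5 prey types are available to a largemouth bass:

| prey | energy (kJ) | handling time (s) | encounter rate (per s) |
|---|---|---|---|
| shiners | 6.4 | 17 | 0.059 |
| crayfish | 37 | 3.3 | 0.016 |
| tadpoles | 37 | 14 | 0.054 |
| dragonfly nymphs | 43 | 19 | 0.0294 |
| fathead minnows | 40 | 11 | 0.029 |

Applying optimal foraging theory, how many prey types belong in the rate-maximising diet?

4

Rank by E/h (kJ/s): crayfish 11.2, fathead minnows 3.64, tadpoles 2.64, dragonfly nymphs 2.26, shiners 0.376. Include each in turn until the next type's E/h falls below the running intake rate.
Rate on top 1: 0.5623. fathead minnows: 3.64 > 0.5623 → include.
Rate on top 2: 1.277. tadpoles: 2.64 > 1.277 → include.
Rate on top 3: 1.762. dragonfly nymphs: 2.26 > 1.762 → include.
Rate on top 4: 1.867. shiners: 0.376 < 1.867 → exclude; stop.
Optimal diet: crayfish, fathead minnows, tadpoles, dragonfly nymphs — 4 of 5 types.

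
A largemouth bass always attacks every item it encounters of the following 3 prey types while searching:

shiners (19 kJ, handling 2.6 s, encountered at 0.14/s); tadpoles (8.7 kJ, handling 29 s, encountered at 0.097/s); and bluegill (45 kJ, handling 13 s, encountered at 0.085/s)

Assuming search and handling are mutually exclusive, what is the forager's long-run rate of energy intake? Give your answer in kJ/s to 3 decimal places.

R = (0.14×19 + 0.097×8.7 + 0.085×45) / (1 + 0.14×2.6 + 0.097×29 + 0.085×13) = 7.329/5.282 = 1.388 kJ/s.

1.388 kJ/s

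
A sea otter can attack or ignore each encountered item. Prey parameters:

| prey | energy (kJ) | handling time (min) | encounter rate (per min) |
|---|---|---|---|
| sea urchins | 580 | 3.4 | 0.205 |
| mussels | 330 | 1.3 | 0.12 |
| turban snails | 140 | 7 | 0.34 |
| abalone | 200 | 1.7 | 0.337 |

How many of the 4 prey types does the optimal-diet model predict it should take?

3

E/h in descending order: mussels 254, sea urchins 171, abalone 118, turban snails 20 kJ/min. The optimal diet is the largest prefix of this list for which every included type satisfies E_i/h_i > R on the types above it.
Rate on top 1: 34.26. sea urchins: 171 > 34.26 → include.
Rate on top 2: 85.54. abalone: 118 > 85.54 → include.
Rate on top 3: 93.12. turban snails: 20 < 93.12 → exclude; stop.
Optimal diet: mussels, sea urchins, abalone — 3 of 4 types.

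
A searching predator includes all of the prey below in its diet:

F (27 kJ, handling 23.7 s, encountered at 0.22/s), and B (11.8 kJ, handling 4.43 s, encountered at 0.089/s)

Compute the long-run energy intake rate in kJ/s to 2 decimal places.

R = (0.22×27 + 0.089×11.8) / (1 + 0.22×23.7 + 0.089×4.43) = 6.99/6.608 = 1.058 kJ/s.

1.06 kJ/s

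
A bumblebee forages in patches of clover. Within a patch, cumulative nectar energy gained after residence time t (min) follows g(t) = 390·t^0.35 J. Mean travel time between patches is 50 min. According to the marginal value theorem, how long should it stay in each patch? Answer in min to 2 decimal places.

Maximise g(t)/(T+t): set derivative to zero → g'(t)(T+t) = g(t).
g'(t) = 0.35·390·t^-0.65. Setting 0.35·390·t^-0.65 = 390·t^0.35/(50+t) gives 0.35(50+t) = t, so 0.65·t = 0.35×50.
t* = 0.35×50/0.65 = 26.92 min.

26.92 min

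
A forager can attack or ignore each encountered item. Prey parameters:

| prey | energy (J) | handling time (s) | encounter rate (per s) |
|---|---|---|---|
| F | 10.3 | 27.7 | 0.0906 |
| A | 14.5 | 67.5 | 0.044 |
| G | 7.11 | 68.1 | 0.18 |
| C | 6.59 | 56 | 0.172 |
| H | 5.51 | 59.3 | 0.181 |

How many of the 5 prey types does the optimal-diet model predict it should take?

1

E/h in descending order: F 0.372, A 0.215, C 0.118, G 0.104, H 0.0929 J/s. The optimal diet is the largest prefix of this list for which every included type satisfies E_i/h_i > R on the types above it.
Rate on top 1: 0.2659. A: 0.215 < 0.2659 → exclude; stop.
Optimal diet: F — 1 of 5 types.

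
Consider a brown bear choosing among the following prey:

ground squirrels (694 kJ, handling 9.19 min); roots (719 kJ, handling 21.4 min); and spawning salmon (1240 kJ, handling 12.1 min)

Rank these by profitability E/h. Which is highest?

spawning salmon

Profitability E/h (kJ/min): ground squirrels = 694/9.19 = 75.5, roots = 719/21.4 = 33.6, spawning salmon = 1240/12.1 = 102.
Ranked: spawning salmon > ground squirrels > roots.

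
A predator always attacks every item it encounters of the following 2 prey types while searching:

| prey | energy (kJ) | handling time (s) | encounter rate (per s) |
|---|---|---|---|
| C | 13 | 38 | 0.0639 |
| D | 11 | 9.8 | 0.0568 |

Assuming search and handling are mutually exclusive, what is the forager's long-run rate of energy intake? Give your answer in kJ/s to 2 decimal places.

0.37 kJ/s

R = Σλ_iE_i / (1 + Σλ_ih_i)
Numerator: 0.0639×13 + 0.0568×11 = 1.456
Denominator: 1 + 0.0639×38 + 0.0568×9.8 = 3.985
R = 1.456/3.985 = 0.3653 kJ/s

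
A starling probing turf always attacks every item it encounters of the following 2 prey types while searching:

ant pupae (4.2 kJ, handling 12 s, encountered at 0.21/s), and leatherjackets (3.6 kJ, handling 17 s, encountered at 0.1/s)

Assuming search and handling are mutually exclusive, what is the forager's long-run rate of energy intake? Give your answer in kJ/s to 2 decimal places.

R = Σλ_iE_i / (1 + Σλ_ih_i)
Numerator: 0.21×4.2 + 0.1×3.6 = 1.242
Denominator: 1 + 0.21×12 + 0.1×17 = 5.22
R = 1.242/5.22 = 0.2379 kJ/s

0.24 kJ/s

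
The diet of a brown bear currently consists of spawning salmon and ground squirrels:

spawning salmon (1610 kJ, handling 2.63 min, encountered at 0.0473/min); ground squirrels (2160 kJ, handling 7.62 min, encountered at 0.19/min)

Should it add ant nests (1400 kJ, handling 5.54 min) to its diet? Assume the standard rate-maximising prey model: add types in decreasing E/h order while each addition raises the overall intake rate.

Yes

Intake rate on the current diet: R = (0.0473×1610 + 0.19×2160) / (1 + 0.0473×2.63 + 0.19×7.62) = 486.6/2.572 = 189.2 kJ/min.
Profitability of ant nests: 1400/5.54 = 252.7 kJ/min.
Since 252.7 > R, including ant nests increases the long-run rate.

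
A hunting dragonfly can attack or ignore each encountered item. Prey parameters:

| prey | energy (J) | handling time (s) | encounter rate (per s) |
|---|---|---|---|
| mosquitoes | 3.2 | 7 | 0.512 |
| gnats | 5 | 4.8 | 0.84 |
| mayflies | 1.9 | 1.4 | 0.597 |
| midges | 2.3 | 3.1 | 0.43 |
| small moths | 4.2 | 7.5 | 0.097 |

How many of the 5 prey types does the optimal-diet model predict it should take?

2

Profitabilities (E/h, J/s): mayflies 1.36, gnats 1.04, midges 0.742, small moths 0.56, mosquitoes 0.457. Add prey in this order while the next type's profitability exceeds the intake rate on those already taken.
Rate on top 1: 0.6179. gnats: 1.04 > 0.6179 → include.
Rate on top 2: 0.9091. midges: 0.742 < 0.9091 → exclude; stop.
Optimal diet: mayflies, gnats — 2 of 5 types.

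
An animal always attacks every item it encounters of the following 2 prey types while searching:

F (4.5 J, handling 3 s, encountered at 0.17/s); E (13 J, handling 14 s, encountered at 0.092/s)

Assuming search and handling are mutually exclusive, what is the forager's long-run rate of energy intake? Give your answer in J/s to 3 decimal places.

0.701 J/s

R = Σλ_iE_i / (1 + Σλ_ih_i)
Numerator: 0.17×4.5 + 0.092×13 = 1.961
Denominator: 1 + 0.17×3 + 0.092×14 = 2.798
R = 1.961/2.798 = 0.7009 J/s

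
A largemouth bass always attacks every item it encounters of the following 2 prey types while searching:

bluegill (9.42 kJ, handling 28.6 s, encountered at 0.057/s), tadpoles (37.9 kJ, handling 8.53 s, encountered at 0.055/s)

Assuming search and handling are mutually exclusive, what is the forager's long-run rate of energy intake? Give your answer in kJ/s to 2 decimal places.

0.85 kJ/s

R = (0.057×9.42 + 0.055×37.9) / (1 + 0.057×28.6 + 0.055×8.53) = 2.621/3.099 = 0.8458 kJ/s.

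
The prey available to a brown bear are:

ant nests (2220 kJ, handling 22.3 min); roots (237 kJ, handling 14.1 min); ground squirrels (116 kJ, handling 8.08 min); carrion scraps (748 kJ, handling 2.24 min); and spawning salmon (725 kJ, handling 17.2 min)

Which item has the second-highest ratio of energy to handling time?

ant nests

Profitability E/h (kJ/min): ant nests = 2220/22.3 = 99.6, roots = 237/14.1 = 16.8, ground squirrels = 116/8.08 = 14.4, carrion scraps = 748/2.24 = 334, spawning salmon = 725/17.2 = 42.2.
Ranked: carrion scraps > ant nests > spawning salmon > roots > ground squirrels.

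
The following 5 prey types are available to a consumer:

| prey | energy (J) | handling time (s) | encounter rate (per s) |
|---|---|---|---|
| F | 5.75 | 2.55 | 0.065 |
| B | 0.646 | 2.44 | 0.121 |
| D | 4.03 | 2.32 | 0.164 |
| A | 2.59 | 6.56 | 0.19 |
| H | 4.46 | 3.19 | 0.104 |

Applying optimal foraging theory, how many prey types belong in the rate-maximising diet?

3

E/h in descending order: F 2.25, D 1.74, H 1.4, A 0.395, B 0.265 J/s. The optimal diet is the largest prefix of this list for which every included type satisfies E_i/h_i > R on the types above it.
Rate on top 1: 0.3206. D: 1.74 > 0.3206 → include.
Rate on top 2: 0.6692. H: 1.4 > 0.6692 → include.
Rate on top 3: 0.7979. A: 0.395 < 0.7979 → exclude; stop.
Optimal diet: F, D, H — 3 of 5 types.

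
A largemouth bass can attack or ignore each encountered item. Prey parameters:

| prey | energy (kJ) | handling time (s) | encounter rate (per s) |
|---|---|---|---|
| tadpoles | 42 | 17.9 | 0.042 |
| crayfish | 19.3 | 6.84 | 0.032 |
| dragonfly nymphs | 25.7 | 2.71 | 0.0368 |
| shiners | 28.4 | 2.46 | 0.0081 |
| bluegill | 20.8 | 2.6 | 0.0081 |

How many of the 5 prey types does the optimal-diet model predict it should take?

5

Profitabilities (E/h, kJ/s): shiners 11.5, dragonfly nymphs 9.48, bluegill 8, crayfish 2.82, tadpoles 2.35. Add prey in this order while the next type's profitability exceeds the intake rate on those already taken.
Rate on top 1: 0.2255. dragonfly nymphs: 9.48 > 0.2255 → include.
Rate on top 2: 1.05. bluegill: 8 > 1.05 → include.
Rate on top 3: 1.178. crayfish: 2.82 > 1.178 → include.
Rate on top 4: 1.443. tadpoles: 2.35 > 1.443 → include.
Optimal diet: shiners, dragonfly nymphs, bluegill, crayfish, tadpoles — 5 of 5 types.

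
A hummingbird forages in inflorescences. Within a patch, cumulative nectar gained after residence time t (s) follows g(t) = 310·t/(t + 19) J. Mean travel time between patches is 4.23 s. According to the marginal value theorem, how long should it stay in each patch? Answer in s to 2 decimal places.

Optimal t* satisfies g'(t*) = g(t*)/(T + t*).
g'(t) = 310·19/(t + 19)². Setting 310·19/(t+19)² = 310t/[(t+19)(4.23+t)] gives 19(4.23+t) = t(t+19), so t² = 19×4.23 = 80.37.
t* = √80.37 = 8.965 s.

8.96 s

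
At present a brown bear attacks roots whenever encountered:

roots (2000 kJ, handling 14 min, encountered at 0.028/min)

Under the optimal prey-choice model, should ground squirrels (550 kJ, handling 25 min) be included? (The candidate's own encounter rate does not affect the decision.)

No

Current rate: (0.028×2000)/(1 + 0.028×14) = 40.23 kJ/min.
Profitability of ground squirrels: 550/25 = 22 kJ/min.
22 < 40.23, so adding ground squirrels would lower the average — exclude it.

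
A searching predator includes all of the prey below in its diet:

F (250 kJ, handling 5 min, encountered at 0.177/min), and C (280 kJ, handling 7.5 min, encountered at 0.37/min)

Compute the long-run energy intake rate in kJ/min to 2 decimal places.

R = (0.177×250 + 0.37×280) / (1 + 0.177×5 + 0.37×7.5) = 147.8/4.66 = 31.73 kJ/min.

31.73 kJ/min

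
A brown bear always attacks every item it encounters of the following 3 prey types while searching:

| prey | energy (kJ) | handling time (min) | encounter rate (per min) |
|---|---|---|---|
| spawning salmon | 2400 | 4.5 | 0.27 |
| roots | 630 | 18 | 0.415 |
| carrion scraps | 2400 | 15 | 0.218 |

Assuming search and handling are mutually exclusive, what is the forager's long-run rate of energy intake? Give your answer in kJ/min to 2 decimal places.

110.59 kJ/min

R = (0.27×2400 + 0.415×630 + 0.218×2400) / (1 + 0.27×4.5 + 0.415×18 + 0.218×15) = 1433/12.96 = 110.6 kJ/min.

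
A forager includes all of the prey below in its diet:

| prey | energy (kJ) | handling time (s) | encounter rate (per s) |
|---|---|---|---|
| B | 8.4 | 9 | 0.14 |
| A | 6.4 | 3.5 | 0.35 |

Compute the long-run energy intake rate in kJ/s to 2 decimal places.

Energy encountered per unit search time: 0.14×8.4 + 0.35×6.4 = 3.416 kJ/s.
Handling time per unit search time: 0.14×9 + 0.35×3.5 = 2.485.
Rate = 3.416/(1 + 2.485) = 0.9802 kJ/s.

0.98 kJ/s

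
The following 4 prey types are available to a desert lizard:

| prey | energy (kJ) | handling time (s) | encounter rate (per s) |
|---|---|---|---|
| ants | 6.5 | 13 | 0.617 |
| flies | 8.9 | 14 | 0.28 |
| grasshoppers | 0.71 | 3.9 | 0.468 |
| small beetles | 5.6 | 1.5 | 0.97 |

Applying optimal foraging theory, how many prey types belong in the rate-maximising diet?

E/h in descending order: small beetles 3.73, flies 0.636, ants 0.5, grasshoppers 0.182 kJ/s. The optimal diet is the largest prefix of this list for which every included type satisfies E_i/h_i > R on the types above it.
Rate on top 1: 2.213. flies: 0.636 < 2.213 → exclude; stop.
Optimal diet: small beetles — 1 of 4 types.

1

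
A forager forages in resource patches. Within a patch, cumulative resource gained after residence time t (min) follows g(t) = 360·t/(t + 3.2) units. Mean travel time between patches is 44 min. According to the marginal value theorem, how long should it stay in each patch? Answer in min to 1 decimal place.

11.9 min

By the marginal value theorem, leave when the instantaneous gain rate g'(t) equals the habitat-wide average g(t)/(T + t).
g'(t) = 360·3.2/(t + 3.2)². Setting 360·3.2/(t+3.2)² = 360t/[(t+3.2)(44+t)] gives 3.2(44+t) = t(t+3.2), so t² = 3.2×44 = 140.8.
t* = √140.8 = 11.87 min.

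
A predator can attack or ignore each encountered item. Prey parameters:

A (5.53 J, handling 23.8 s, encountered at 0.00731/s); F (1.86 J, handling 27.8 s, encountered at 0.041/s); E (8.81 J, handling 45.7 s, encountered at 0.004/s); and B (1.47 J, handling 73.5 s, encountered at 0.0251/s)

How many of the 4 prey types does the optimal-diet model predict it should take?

3

E/h in descending order: A 0.232, E 0.193, F 0.0669, B 0.02 J/s. The optimal diet is the largest prefix of this list for which every included type satisfies E_i/h_i > R on the types above it.
Rate on top 1: 0.03443. E: 0.193 > 0.03443 → include.
Rate on top 2: 0.05577. F: 0.0669 > 0.05577 → include.
Rate on top 3: 0.06085. B: 0.02 < 0.06085 → exclude; stop.
Optimal diet: A, E, F — 3 of 4 types.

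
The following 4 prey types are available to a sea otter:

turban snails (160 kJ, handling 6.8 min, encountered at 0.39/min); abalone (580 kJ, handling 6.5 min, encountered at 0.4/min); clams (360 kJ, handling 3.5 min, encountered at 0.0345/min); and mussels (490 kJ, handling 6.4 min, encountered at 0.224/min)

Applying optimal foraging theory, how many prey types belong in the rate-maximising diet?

E/h in descending order: clams 103, abalone 89.2, mussels 76.6, turban snails 23.5 kJ/min. The optimal diet is the largest prefix of this list for which every included type satisfies E_i/h_i > R on the types above it.
Rate on top 1: 11.08. abalone: 89.2 > 11.08 → include.
Rate on top 2: 65.69. mussels: 76.6 > 65.69 → include.
Rate on top 3: 68.71. turban snails: 23.5 < 68.71 → exclude; stop.
Optimal diet: clams, abalone, mussels — 3 of 4 types.

3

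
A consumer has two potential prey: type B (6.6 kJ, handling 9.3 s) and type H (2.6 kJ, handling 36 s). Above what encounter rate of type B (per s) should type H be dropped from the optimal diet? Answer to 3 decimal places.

At the threshold, the rate on type B alone equals the profitability of type H: λ·6.6/(1 + λ·9.3) = 2.6/36 = 0.07222.
Rearranging, λ(6.6 − 0.07222×9.3) = 0.07222, so λ = 0.07222/5.928 = 0.01218 per s.

0.012 per s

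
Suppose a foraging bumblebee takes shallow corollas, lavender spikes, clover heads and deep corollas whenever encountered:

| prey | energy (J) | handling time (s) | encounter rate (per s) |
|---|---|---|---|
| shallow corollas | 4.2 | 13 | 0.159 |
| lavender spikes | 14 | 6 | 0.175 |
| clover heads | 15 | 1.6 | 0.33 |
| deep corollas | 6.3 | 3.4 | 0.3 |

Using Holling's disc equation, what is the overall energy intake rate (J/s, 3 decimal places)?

Energy encountered per unit search time: 0.159×4.2 + 0.175×14 + 0.33×15 + 0.3×6.3 = 9.958 J/s.
Handling time per unit search time: 0.159×13 + 0.175×6 + 0.33×1.6 + 0.3×3.4 = 4.665.
Rate = 9.958/(1 + 4.665) = 1.758 J/s.

1.758 J/s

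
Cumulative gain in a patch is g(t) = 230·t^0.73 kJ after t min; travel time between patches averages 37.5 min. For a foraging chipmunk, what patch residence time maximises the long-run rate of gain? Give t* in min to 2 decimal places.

101.39 min

Optimal t* satisfies g'(t*) = g(t*)/(T + t*).
g'(t) = 0.73·230·t^-0.27. Setting 0.73·230·t^-0.27 = 230·t^0.73/(37.5+t) gives 0.73(37.5+t) = t, so 0.27·t = 0.73×37.5.
t* = 0.73×37.5/0.27 = 101.4 min.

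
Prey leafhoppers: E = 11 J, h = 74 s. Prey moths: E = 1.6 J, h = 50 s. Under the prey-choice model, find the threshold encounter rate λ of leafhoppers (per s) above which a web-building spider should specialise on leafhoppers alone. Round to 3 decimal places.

0.004 per s

Drop moths once their profitability E₂/h₂ falls below the rate achievable on leafhoppers alone: E₂/h₂ = λE₁/(1 + λh₁).
Solve for λ: λE₁h₂ = E₂(1 + λh₁) → λ(E₁h₂ − E₂h₁) = E₂ → λ = E₂/(E₁h₂ − E₂h₁).
λ = 1.6/(11×50 − 1.6×74) = 1.6/431.6 = 0.003707 per s.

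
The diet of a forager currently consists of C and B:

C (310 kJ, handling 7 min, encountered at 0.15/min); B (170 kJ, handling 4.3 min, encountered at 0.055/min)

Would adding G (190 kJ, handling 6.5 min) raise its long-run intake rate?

On C and B alone, R = ΣλE/(1+Σλh) = 55.85/2.287 = 24.43 kJ/min.
G: E/h = 190/6.5 = 29.23 kJ/min.
Since 29.23 > R, including G increases the long-run rate.

Yes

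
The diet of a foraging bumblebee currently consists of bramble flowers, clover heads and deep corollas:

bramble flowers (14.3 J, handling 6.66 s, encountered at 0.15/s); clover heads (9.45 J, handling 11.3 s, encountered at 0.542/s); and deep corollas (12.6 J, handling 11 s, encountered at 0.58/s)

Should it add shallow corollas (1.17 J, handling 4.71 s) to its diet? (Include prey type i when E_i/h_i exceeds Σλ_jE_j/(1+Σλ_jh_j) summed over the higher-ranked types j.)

Intake rate on the current diet: R = (0.15×14.3 + 0.542×9.45 + 0.58×12.6) / (1 + 0.15×6.66 + 0.542×11.3 + 0.58×11) = 14.57/14.5 = 1.005 J/s.
shallow corollas: E/h = 1.17/4.71 = 0.2484 J/s.
Since 0.2484 < R, time spent handling shallow corollas is better spent searching.

No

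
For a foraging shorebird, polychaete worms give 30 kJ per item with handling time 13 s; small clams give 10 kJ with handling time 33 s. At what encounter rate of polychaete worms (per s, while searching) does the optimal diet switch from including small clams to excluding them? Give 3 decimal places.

Drop small clams once their profitability E₂/h₂ falls below the rate achievable on polychaete worms alone: E₂/h₂ = λE₁/(1 + λh₁).
Solve for λ: λE₁h₂ = E₂(1 + λh₁) → λ(E₁h₂ − E₂h₁) = E₂ → λ = E₂/(E₁h₂ − E₂h₁).
λ = 10/(30×33 − 10×13) = 10/860 = 0.01163 per s.

0.012 per s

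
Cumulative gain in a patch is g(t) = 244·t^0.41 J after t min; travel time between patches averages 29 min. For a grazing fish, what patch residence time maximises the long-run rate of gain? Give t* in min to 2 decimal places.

Optimal t* satisfies g'(t*) = g(t*)/(T + t*).
g'(t) = 0.41·244·t^-0.59. Setting 0.41·244·t^-0.59 = 244·t^0.41/(29+t) gives 0.41(29+t) = t, so 0.59·t = 0.41×29.
t* = 0.41×29/0.59 = 20.15 min.

20.15 min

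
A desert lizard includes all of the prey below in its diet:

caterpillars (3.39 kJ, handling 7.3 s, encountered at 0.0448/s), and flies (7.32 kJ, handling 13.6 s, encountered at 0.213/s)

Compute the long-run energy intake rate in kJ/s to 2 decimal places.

Energy encountered per unit search time: 0.0448×3.39 + 0.213×7.32 = 1.711 kJ/s.
Handling time per unit search time: 0.0448×7.3 + 0.213×13.6 = 3.224.
Rate = 1.711/(1 + 3.224) = 0.4051 kJ/s.

0.41 kJ/s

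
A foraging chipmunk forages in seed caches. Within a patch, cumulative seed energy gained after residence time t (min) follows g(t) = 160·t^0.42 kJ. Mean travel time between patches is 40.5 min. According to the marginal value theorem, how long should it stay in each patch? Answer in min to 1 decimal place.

29.3 min

Maximise g(t)/(T+t): set derivative to zero → g'(t)(T+t) = g(t).
g'(t) = 0.42·160·t^-0.58. Setting 0.42·160·t^-0.58 = 160·t^0.42/(40.5+t) gives 0.42(40.5+t) = t, so 0.58·t = 0.42×40.5.
t* = 0.42×40.5/0.58 = 29.33 min.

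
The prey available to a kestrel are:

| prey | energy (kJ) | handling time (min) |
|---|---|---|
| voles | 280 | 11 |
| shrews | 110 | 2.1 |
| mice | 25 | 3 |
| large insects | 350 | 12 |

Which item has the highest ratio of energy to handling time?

In descending order of E/h:
shrews: 110/2.1 = 52.4 kJ/min
large insects: 350/12 = 29.2 kJ/min
voles: 280/11 = 25.5 kJ/min
mice: 25/3 = 8.33 kJ/min

shrews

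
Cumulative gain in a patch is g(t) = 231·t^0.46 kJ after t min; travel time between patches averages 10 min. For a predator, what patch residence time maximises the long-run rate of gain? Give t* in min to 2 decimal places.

Optimal t* satisfies g'(t*) = g(t*)/(T + t*).
g'(t) = 0.46·231·t^-0.54. Setting 0.46·231·t^-0.54 = 231·t^0.46/(10+t) gives 0.46(10+t) = t, so 0.54·t = 0.46×10.
t* = 0.46×10/0.54 = 8.519 min.

8.52 min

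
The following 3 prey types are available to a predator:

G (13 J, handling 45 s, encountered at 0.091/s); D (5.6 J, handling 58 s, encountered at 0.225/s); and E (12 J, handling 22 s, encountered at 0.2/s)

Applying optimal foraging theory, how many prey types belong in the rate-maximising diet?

Rank by E/h (J/s): E 0.545, G 0.289, D 0.0966. Include each in turn until the next type's E/h falls below the running intake rate.
Rate on top 1: 0.4444. G: 0.289 < 0.4444 → exclude; stop.
Optimal diet: E — 1 of 3 types.

1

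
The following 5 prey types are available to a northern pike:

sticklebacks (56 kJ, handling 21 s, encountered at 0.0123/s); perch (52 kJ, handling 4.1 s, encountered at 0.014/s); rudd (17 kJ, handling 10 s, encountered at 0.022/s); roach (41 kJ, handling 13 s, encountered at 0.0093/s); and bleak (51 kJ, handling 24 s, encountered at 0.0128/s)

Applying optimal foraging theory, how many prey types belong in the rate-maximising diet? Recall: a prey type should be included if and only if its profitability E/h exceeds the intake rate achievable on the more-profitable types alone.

5

Rank by E/h (kJ/s): perch 12.7, roach 3.15, sticklebacks 2.67, bleak 2.12, rudd 1.7. Include each in turn until the next type's E/h falls below the running intake rate.
Rate on top 1: 0.6885. roach: 3.15 > 0.6885 → include.
Rate on top 2: 0.9414. sticklebacks: 2.67 > 0.9414 → include.
Rate on top 3: 1.252. bleak: 2.12 > 1.252 → include.
Rate on top 4: 1.405. rudd: 1.7 > 1.405 → include.
Optimal diet: perch, roach, sticklebacks, bleak, rudd — 5 of 5 types.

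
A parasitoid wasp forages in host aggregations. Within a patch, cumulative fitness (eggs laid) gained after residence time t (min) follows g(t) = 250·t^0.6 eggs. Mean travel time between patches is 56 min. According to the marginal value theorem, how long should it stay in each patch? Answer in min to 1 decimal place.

By the marginal value theorem, leave when the instantaneous gain rate g'(t) equals the habitat-wide average g(t)/(T + t).
g'(t) = 0.6·250·t^-0.4. Setting 0.6·250·t^-0.4 = 250·t^0.6/(56+t) gives 0.6(56+t) = t, so 0.40·t = 0.6×56.
t* = 0.6×56/0.40 = 84 min.

84.0 min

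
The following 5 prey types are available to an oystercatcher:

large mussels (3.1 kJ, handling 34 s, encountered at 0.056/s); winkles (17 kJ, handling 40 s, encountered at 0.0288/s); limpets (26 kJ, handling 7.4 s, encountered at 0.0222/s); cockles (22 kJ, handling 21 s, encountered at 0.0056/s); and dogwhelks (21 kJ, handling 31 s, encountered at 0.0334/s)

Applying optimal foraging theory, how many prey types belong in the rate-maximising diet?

3

E/h in descending order: limpets 3.51, cockles 1.05, dogwhelks 0.677, winkles 0.425, large mussels 0.0912 kJ/s. The optimal diet is the largest prefix of this list for which every included type satisfies E_i/h_i > R on the types above it.
Rate on top 1: 0.4958. cockles: 1.05 > 0.4958 → include.
Rate on top 2: 0.5464. dogwhelks: 0.677 > 0.5464 → include.
Rate on top 3: 0.6049. winkles: 0.425 < 0.6049 → exclude; stop.
Optimal diet: limpets, cockles, dogwhelks — 3 of 5 types.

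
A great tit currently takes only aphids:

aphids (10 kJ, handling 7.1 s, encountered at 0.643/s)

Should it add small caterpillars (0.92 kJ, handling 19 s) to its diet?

On aphids alone, R = ΣλE/(1+Σλh) = 6.43/5.565 = 1.155 kJ/s.
Profitability of small caterpillars: 0.92/19 = 0.04842 kJ/s.
0.04842 < 1.155, so adding small caterpillars would lower the average — exclude it.

No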